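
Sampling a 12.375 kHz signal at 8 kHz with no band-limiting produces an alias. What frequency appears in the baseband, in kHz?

3.625 kHz

Nyquist = 8,000/2 = 4,000 Hz; 12,375 Hz exceeds it.
Alias = |12,375 − 2×8,000| = |12,375 − 16,000| = 3,625 Hz = 3.625 kHz.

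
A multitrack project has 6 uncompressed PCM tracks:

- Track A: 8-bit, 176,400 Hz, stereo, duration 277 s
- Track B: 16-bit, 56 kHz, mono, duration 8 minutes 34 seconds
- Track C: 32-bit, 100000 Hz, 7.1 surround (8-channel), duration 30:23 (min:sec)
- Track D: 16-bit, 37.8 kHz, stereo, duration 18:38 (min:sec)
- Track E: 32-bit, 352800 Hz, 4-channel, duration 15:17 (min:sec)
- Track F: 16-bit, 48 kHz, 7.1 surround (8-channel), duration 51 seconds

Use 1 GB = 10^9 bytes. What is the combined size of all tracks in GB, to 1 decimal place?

11.4 GB

Track A: 176,400 × 277 × 1 × 2 = 97,725,600 bytes.
Track B: 8 minutes 34 seconds = 514 s; 56,000 × 514 × 2 × 1 = 57,568,000 bytes.
Track C: 30:23 (min:sec) = 1,823 s; 100,000 × 1,823 × 4 × 8 = 5,833,600,000 bytes.
Track D: 18:38 (min:sec) = 1,118 s; 37,800 × 1,118 × 2 × 2 = 169,041,600 bytes.
Track E: 15:17 (min:sec) = 917 s; 352,800 × 917 × 4 × 4 = 5,176,281,600 bytes.
Track F: 48,000 × 51 × 2 × 8 = 39,168,000 bytes.
Total = 11,373,384,800 bytes = 11.4 GB.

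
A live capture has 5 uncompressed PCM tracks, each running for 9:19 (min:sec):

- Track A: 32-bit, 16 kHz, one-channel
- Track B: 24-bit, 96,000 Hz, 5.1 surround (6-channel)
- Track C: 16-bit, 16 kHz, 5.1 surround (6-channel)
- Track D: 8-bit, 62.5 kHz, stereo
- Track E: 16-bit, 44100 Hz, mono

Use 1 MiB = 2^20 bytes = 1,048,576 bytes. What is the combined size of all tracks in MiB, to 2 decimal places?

1171.34 MiB

9:19 (min:sec) = 559 s.
Track A: 16,000 × 559 × 4 × 1 = 35,776,000 bytes.
Track B: 96,000 × 559 × 3 × 6 = 965,952,000 bytes.
Track C: 16,000 × 559 × 2 × 6 = 107,328,000 bytes.
Track D: 62,500 × 559 × 1 × 2 = 69,875,000 bytes.
Track E: 44,100 × 559 × 2 × 1 = 49,303,800 bytes.
Total = 1,228,234,800 bytes = 1171.34 MiB.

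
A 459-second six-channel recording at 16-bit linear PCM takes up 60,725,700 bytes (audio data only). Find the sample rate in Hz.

11,025 Hz

Bytes = sample_rate × seconds × bytes_per_sample × channels.
sample_rate = 60,725,700 / (459 × 2 × 6) = 60,725,700 / 5,508 = 11,025 Hz.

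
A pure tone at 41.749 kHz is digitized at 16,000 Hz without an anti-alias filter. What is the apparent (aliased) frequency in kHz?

6.251 kHz

Nyquist = 16,000/2 = 8,000 Hz; 41,749 Hz exceeds it.
Alias = |41,749 − 3×16,000| = |41,749 − 48,000| = 6,251 Hz = 6.251 kHz.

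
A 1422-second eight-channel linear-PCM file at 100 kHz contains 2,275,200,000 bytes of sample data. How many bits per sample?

Bytes per sample = 2,275,200,000 / (100,000 × 1,422 × 8) = 2,275,200,000 / 1,137,600,000 = 2.
Bit depth = 2 × 8 = 16 bits.

16 bits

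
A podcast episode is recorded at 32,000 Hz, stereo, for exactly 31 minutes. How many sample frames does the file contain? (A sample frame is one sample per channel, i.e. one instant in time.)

exactly 31 minutes = 1,860 s.
32,000 samples/s × 1,860 s = 59,520,000 frames.

59,520,000 sample frames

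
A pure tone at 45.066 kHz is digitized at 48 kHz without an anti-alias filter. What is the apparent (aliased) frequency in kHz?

2.934 kHz

Nyquist = 48,000/2 = 24,000 Hz; 45,066 Hz exceeds it.
Alias = |45,066 − 1×48,000| = |45,066 − 48,000| = 2,934 Hz = 2.934 kHz.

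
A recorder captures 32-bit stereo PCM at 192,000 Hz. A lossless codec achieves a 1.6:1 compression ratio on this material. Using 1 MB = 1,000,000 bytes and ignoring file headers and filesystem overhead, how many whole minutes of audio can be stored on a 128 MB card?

Uncompressed byte rate = 192,000 × 4 × 2 = 1,536,000 bytes/s.
After 1.6:1 compression, effective rate ≈ 960000 bytes/s.
Capacity = 128 × 1,000,000 = 128,000,000 bytes.
128,000,000 / effective rate ≈ 133.33 s → 2 minutes.

2 minutes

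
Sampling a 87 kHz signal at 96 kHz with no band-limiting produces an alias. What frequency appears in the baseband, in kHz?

Nyquist = 96,000/2 = 48,000 Hz; 87,000 Hz exceeds it.
Alias = |87,000 − 1×96,000| = |87,000 − 96,000| = 9,000 Hz = 9 kHz.

9 kHz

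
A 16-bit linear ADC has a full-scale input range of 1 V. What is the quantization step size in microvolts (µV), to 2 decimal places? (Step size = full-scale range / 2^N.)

15.26 µV

1 V / 2^16 = 1 / 65,536 V = 15.26 µV.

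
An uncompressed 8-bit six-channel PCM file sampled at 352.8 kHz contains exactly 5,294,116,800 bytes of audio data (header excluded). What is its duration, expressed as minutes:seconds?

Byte rate = 352,800 × 1 × 6 = 2,116,800 bytes/s.
Duration = 5,294,116,800 / 2,116,800 = 2,501 s.
2,501 s = 41:41.

41:41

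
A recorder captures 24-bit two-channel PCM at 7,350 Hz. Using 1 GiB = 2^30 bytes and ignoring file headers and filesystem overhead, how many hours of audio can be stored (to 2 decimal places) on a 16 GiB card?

Uncompressed byte rate = 7,350 × 3 × 2 = 44,100 bytes/s.
Capacity = 16 × 1,073,741,824 = 17,179,869,184 bytes.
17,179,869,184 / 44,100 ≈ 389566.19 s → 108.21 hours.

108.21 hours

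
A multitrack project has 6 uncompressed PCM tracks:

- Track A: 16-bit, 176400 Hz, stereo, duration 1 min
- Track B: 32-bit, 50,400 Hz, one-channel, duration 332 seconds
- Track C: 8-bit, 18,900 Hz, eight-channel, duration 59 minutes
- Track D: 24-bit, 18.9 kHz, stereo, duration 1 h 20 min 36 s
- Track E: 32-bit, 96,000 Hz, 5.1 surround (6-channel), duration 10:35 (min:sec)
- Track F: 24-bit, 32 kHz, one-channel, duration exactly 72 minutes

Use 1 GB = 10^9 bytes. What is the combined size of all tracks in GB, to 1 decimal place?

Track A: 1 min = 60 s; 176,400 × 60 × 2 × 2 = 42,336,000 bytes.
Track B: 50,400 × 332 × 4 × 1 = 66,931,200 bytes.
Track C: 59 minutes = 3,540 s; 18,900 × 3,540 × 1 × 8 = 535,248,000 bytes.
Track D: 1 h 20 min 36 s = 4,836 s; 18,900 × 4,836 × 3 × 2 = 548,402,400 bytes.
Track E: 10:35 (min:sec) = 635 s; 96,000 × 635 × 4 × 6 = 1,463,040,000 bytes.
Track F: exactly 72 minutes = 4,320 s; 32,000 × 4,320 × 3 × 1 = 414,720,000 bytes.
Total = 3,070,677,600 bytes = 3.1 GB.

3.1 GB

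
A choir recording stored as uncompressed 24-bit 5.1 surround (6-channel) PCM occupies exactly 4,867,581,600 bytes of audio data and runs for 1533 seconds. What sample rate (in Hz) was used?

Bytes = sample_rate × seconds × bytes_per_sample × channels.
sample_rate = 4,867,581,600 / (1,533 × 3 × 6) = 4,867,581,600 / 27,594 = 176,400 Hz.

176,400 Hz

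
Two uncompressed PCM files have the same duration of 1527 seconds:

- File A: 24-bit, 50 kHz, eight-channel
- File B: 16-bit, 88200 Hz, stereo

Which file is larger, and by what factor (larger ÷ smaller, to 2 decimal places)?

File A, by a factor of 3.40

File A: 50,000 × 3 × 8 = 1,200,000 bytes/s.
File B: 88,200 × 2 × 2 = 352,800 bytes/s.
File A is larger; ratio = 1,832,400,000 / 538,725,600 = 3.40.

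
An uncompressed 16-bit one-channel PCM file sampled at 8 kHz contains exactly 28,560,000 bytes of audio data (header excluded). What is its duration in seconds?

1,785 seconds

Byte rate = 8,000 × 2 × 1 = 16,000 bytes/s.
Duration = 28,560,000 / 16,000 = 1,785 s.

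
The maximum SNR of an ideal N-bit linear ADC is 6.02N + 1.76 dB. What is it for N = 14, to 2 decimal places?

6.02 × 14 + 1.76 = 86.04 dB.

86.04 dB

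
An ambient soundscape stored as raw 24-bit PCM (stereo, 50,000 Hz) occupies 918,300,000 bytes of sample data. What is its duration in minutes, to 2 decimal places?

Byte rate = 50,000 × 3 × 2 = 300,000 bytes/s.
Duration = 918,300,000 / 300,000 = 3,061 s.
3,061 s / 60 = 51.02 minutes.

51.02 minutes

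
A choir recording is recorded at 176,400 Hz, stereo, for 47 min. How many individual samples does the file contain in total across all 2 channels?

994,896,000 samples

47 min = 2,820 s.
176,400 × 2,820 s × 2 ch = 994,896,000 samples.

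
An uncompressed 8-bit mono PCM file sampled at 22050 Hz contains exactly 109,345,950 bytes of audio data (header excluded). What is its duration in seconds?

4,959 seconds

Byte rate = 22,050 × 1 × 1 = 22,050 bytes/s.
Duration = 109,345,950 / 22,050 = 4,959 s.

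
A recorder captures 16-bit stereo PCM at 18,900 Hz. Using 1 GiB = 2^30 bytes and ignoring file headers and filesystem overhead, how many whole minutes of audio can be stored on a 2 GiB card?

Uncompressed byte rate = 18,900 × 2 × 2 = 75,600 bytes/s.
Capacity = 2 × 1,073,741,824 = 2,147,483,648 bytes.
2,147,483,648 / 75,600 ≈ 28405.87 s → 473 minutes.

473 minutes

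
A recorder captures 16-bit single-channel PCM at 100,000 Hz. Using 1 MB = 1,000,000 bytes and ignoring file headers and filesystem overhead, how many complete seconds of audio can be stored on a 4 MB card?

Uncompressed byte rate = 100,000 × 2 × 1 = 200,000 bytes/s.
Capacity = 4 × 1,000,000 = 4,000,000 bytes.
4,000,000 / 200,000 ≈ 20 s → 20 seconds.

20 seconds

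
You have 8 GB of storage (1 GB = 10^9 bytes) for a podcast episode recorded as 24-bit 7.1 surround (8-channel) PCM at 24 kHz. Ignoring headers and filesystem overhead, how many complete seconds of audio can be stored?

Uncompressed byte rate = 24,000 × 3 × 8 = 576,000 bytes/s.
Capacity = 8 × 1,000,000,000 = 8,000,000,000 bytes.
8,000,000,000 / 576,000 ≈ 13888.89 s → 13,888 seconds.

13,888 seconds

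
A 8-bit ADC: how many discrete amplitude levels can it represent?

256 levels

2^8 = 256.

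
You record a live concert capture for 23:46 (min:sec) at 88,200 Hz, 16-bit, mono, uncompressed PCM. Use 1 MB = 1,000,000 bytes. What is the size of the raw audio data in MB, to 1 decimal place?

251.5 MB

Duration = 23:46 (min:sec) = 1,426 s.
Bytes = 88,200 samples/s × 1,426 s × 2 bytes/sample × 1 ch = 251,546,400 bytes.
251,546,400 / 1,000,000 = 251.5 MB.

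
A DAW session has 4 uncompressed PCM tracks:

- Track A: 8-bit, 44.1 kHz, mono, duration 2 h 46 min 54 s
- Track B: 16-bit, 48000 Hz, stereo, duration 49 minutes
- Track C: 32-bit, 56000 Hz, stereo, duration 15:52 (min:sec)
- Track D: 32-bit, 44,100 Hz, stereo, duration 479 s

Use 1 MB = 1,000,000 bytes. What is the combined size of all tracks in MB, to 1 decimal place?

1601.6 MB

Track A: 2 h 46 min 54 s = 10,014 s; 44,100 × 10,014 × 1 × 1 = 441,617,400 bytes.
Track B: 49 minutes = 2,940 s; 48,000 × 2,940 × 2 × 2 = 564,480,000 bytes.
Track C: 15:52 (min:sec) = 952 s; 56,000 × 952 × 4 × 2 = 426,496,000 bytes.
Track D: 44,100 × 479 × 4 × 2 = 168,991,200 bytes.
Total = 1,601,584,600 bytes = 1601.6 MB.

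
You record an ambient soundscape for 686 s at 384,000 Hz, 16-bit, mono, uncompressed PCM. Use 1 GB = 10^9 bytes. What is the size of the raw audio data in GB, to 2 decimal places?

Bytes = 384,000 samples/s × 686 s × 2 bytes/sample × 1 ch = 526,848,000 bytes.
526,848,000 / 1,000,000,000 = 0.53 GB.

0.53 GB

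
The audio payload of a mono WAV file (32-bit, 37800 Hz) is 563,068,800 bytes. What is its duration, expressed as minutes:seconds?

62:04

Byte rate = 37,800 × 4 × 1 = 151,200 bytes/s.
Duration = 563,068,800 / 151,200 = 3,724 s.
3,724 s = 62:04.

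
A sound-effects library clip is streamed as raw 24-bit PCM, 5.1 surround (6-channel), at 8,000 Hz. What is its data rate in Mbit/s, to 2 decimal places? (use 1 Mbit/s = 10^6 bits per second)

1.15 Mbit/s

Bit rate = 8,000 × 24 × 6 = 1,152,000 bits/s.
= 1.15 Mbit/s.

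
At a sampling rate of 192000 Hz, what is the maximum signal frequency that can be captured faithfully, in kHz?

Nyquist frequency = sample rate / 2 = 192,000 / 2 = 96 kHz.

96 kHz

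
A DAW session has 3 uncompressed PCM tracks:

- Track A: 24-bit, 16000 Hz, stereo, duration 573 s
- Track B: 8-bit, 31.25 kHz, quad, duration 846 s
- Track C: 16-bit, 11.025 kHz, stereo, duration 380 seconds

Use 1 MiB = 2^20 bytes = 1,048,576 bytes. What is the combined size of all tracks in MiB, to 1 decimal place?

169.3 MiB

Track A: 16,000 × 573 × 3 × 2 = 55,008,000 bytes.
Track B: 31,250 × 846 × 1 × 4 = 105,750,000 bytes.
Track C: 11,025 × 380 × 2 × 2 = 16,758,000 bytes.
Total = 177,516,000 bytes = 169.3 MiB.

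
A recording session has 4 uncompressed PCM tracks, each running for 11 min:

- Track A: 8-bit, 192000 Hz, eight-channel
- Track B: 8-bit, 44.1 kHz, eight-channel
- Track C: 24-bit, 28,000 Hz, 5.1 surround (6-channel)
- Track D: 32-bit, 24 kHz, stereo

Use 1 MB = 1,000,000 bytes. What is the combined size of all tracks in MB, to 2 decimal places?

1705.97 MB

11 min = 660 s.
Track A: 192,000 × 660 × 1 × 8 = 1,013,760,000 bytes.
Track B: 44,100 × 660 × 1 × 8 = 232,848,000 bytes.
Track C: 28,000 × 660 × 3 × 6 = 332,640,000 bytes.
Track D: 24,000 × 660 × 4 × 2 = 126,720,000 bytes.
Total = 1,705,968,000 bytes = 1705.97 MB.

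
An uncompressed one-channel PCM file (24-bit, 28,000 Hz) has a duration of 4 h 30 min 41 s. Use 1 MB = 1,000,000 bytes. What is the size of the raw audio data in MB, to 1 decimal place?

1364.2 MB

Duration = 4 h 30 min 41 s = 16,241 s.
Bytes = 28,000 samples/s × 16,241 s × 3 bytes/sample × 1 ch = 1,364,244,000 bytes.
1,364,244,000 / 1,000,000 = 1364.2 MB.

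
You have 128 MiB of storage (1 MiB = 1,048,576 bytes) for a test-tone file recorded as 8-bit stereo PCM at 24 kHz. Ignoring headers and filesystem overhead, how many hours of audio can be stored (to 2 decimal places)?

Uncompressed byte rate = 24,000 × 1 × 2 = 48,000 bytes/s.
Capacity = 128 × 1,048,576 = 134,217,728 bytes.
134,217,728 / 48,000 ≈ 2796.2 s → 0.78 hours.

0.78 hours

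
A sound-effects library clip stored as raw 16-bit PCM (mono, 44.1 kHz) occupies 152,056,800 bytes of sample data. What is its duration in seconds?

Byte rate = 44,100 × 2 × 1 = 88,200 bytes/s.
Duration = 152,056,800 / 88,200 = 1,724 s.

1,724 seconds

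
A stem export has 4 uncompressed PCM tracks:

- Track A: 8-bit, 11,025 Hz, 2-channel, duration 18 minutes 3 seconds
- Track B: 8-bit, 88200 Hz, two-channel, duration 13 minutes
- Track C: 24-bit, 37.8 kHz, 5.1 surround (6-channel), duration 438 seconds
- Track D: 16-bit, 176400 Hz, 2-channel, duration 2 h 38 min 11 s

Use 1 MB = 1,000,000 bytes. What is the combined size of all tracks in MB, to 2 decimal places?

7156.34 MB

Track A: 18 minutes 3 seconds = 1,083 s; 11,025 × 1,083 × 1 × 2 = 23,880,150 bytes.
Track B: 13 minutes = 780 s; 88,200 × 780 × 1 × 2 = 137,592,000 bytes.
Track C: 37,800 × 438 × 3 × 6 = 298,015,200 bytes.
Track D: 2 h 38 min 11 s = 9,491 s; 176,400 × 9,491 × 2 × 2 = 6,696,849,600 bytes.
Total = 7,156,336,950 bytes = 7156.34 MB.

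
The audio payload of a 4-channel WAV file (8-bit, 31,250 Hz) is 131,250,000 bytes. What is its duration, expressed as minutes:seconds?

Byte rate = 31,250 × 1 × 4 = 125,000 bytes/s.
Duration = 131,250,000 / 125,000 = 1,050 s.
1,050 s = 17:30.

17:30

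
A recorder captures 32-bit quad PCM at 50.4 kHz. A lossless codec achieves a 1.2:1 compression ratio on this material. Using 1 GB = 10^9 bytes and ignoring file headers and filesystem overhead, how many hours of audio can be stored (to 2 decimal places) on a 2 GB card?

0.83 hours

Uncompressed byte rate = 50,400 × 4 × 4 = 806,400 bytes/s.
After 1.2:1 compression, effective rate ≈ 672000 bytes/s.
Capacity = 2 × 1,000,000,000 = 2,000,000,000 bytes.
2,000,000,000 / effective rate ≈ 2976.19 s → 0.83 hours.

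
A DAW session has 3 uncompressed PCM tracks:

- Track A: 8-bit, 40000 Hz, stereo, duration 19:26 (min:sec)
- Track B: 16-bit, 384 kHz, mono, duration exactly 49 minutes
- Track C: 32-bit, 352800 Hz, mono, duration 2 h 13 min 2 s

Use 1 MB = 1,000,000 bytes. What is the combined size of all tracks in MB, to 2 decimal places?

13615.40 MB

Track A: 19:26 (min:sec) = 1,166 s; 40,000 × 1,166 × 1 × 2 = 93,280,000 bytes.
Track B: exactly 49 minutes = 2,940 s; 384,000 × 2,940 × 2 × 1 = 2,257,920,000 bytes.
Track C: 2 h 13 min 2 s = 7,982 s; 352,800 × 7,982 × 4 × 1 = 11,264,198,400 bytes.
Total = 13,615,398,400 bytes = 13615.40 MB.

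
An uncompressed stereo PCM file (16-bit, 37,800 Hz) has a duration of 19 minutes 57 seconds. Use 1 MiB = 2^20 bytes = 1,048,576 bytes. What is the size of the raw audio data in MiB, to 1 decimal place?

172.6 MiB

Duration = 19 minutes 57 seconds = 1,197 s.
Bytes = 37,800 samples/s × 1,197 s × 2 bytes/sample × 2 ch = 180,986,400 bytes.
180,986,400 / 1,048,576 = 172.6 MiB.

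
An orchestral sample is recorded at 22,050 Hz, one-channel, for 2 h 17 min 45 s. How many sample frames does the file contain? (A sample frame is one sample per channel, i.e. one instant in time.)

2 h 17 min 45 s = 8,265 s.
22,050 samples/s × 8,265 s = 182,243,250 frames.

182,243,250 sample frames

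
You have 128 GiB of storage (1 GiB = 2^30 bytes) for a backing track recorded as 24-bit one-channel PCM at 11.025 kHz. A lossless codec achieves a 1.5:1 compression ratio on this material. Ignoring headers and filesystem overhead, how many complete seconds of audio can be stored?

Uncompressed byte rate = 11,025 × 3 × 1 = 33,075 bytes/s.
After 1.5:1 compression, effective rate ≈ 22050 bytes/s.
Capacity = 128 × 1,073,741,824 = 137,438,953,472 bytes.
137,438,953,472 / effective rate ≈ 6233059.11 s → 6,233,059 seconds.

6,233,059 seconds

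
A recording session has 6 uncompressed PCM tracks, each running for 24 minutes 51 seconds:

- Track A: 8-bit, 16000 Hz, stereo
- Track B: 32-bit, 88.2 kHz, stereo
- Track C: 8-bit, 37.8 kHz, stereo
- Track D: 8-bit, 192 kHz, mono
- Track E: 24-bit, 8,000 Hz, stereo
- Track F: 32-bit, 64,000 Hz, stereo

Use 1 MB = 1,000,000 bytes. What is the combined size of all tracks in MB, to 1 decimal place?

24 minutes 51 seconds = 1,491 s.
Track A: 16,000 × 1,491 × 1 × 2 = 47,712,000 bytes.
Track B: 88,200 × 1,491 × 4 × 2 = 1,052,049,600 bytes.
Track C: 37,800 × 1,491 × 1 × 2 = 112,719,600 bytes.
Track D: 192,000 × 1,491 × 1 × 1 = 286,272,000 bytes.
Track E: 8,000 × 1,491 × 3 × 2 = 71,568,000 bytes.
Track F: 64,000 × 1,491 × 4 × 2 = 763,392,000 bytes.
Total = 2,333,713,200 bytes = 2333.7 MB.

2333.7 MB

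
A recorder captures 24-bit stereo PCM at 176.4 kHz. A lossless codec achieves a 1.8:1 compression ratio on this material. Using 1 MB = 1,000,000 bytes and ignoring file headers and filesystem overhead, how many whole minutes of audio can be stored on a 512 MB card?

14 minutes

Uncompressed byte rate = 176,400 × 3 × 2 = 1,058,400 bytes/s.
After 1.8:1 compression, effective rate ≈ 588000 bytes/s.
Capacity = 512 × 1,000,000 = 512,000,000 bytes.
512,000,000 / effective rate ≈ 870.75 s → 14 minutes.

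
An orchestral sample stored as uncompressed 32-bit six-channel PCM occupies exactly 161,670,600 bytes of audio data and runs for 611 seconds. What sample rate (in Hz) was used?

Bytes = sample_rate × seconds × bytes_per_sample × channels.
sample_rate = 161,670,600 / (611 × 4 × 6) = 161,670,600 / 14,664 = 11,025 Hz.

11,025 Hz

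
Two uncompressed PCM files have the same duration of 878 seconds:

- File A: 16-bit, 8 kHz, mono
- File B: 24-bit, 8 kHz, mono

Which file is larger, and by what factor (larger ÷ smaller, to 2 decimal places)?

File A: 8,000 × 2 × 1 = 16,000 bytes/s.
File B: 8,000 × 3 × 1 = 24,000 bytes/s.
File B is larger; ratio = 21,072,000 / 14,048,000 = 1.50.

File B, by a factor of 1.50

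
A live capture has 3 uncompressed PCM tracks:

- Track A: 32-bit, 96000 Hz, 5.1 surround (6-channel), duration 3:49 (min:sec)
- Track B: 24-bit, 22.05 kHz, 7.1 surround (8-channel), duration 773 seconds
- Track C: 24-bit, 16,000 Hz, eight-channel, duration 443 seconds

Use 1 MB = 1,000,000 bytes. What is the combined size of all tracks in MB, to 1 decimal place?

1106.8 MB

Track A: 3:49 (min:sec) = 229 s; 96,000 × 229 × 4 × 6 = 527,616,000 bytes.
Track B: 22,050 × 773 × 3 × 8 = 409,071,600 bytes.
Track C: 16,000 × 443 × 3 × 8 = 170,112,000 bytes.
Total = 1,106,799,600 bytes = 1106.8 MB.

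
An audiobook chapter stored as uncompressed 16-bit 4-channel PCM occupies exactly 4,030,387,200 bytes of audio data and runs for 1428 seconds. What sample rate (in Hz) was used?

Bytes = sample_rate × seconds × bytes_per_sample × channels.
sample_rate = 4,030,387,200 / (1,428 × 2 × 4) = 4,030,387,200 / 11,424 = 352,800 Hz.

352,800 Hz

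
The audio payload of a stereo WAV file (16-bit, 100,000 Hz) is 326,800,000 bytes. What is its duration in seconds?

817 seconds

Byte rate = 100,000 × 2 × 2 = 400,000 bytes/s.
Duration = 326,800,000 / 400,000 = 817 s.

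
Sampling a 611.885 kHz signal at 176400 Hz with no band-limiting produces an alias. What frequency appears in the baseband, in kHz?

Nyquist = 176,400/2 = 88,200 Hz; 611,885 Hz exceeds it.
Alias = |611,885 − 3×176,400| = |611,885 − 529,200| = 82,685 Hz = 82.685 kHz.

82.685 kHz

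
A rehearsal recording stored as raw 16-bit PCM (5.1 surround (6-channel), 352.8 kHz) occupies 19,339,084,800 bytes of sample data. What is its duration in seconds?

4,568 seconds

Byte rate = 352,800 × 2 × 6 = 4,233,600 bytes/s.
Duration = 19,339,084,800 / 4,233,600 = 4,568 s.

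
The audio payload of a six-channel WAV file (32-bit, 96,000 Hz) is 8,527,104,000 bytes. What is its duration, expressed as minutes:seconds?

61:41

Byte rate = 96,000 × 4 × 6 = 2,304,000 bytes/s.
Duration = 8,527,104,000 / 2,304,000 = 3,701 s.
3,701 s = 61:41.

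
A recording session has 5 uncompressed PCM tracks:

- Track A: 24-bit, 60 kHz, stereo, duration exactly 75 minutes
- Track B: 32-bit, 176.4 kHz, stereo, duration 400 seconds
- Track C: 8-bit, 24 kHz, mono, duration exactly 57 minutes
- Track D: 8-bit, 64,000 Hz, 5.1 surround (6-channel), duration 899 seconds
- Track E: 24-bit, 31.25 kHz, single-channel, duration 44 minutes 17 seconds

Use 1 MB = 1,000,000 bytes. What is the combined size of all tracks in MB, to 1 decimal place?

2860.9 MB

Track A: exactly 75 minutes = 4,500 s; 60,000 × 4,500 × 3 × 2 = 1,620,000,000 bytes.
Track B: 176,400 × 400 × 4 × 2 = 564,480,000 bytes.
Track C: exactly 57 minutes = 3,420 s; 24,000 × 3,420 × 1 × 1 = 82,080,000 bytes.
Track D: 64,000 × 899 × 1 × 6 = 345,216,000 bytes.
Track E: 44 minutes 17 seconds = 2,657 s; 31,250 × 2,657 × 3 × 1 = 249,093,750 bytes.
Total = 2,860,869,750 bytes = 2860.9 MB.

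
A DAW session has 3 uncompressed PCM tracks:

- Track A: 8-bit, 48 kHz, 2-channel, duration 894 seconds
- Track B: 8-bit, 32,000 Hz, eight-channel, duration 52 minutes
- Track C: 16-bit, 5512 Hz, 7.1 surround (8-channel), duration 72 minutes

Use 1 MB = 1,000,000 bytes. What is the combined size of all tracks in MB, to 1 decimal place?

Track A: 48,000 × 894 × 1 × 2 = 85,824,000 bytes.
Track B: 52 minutes = 3,120 s; 32,000 × 3,120 × 1 × 8 = 798,720,000 bytes.
Track C: 72 minutes = 4,320 s; 5,512 × 4,320 × 2 × 8 = 380,989,440 bytes.
Total = 1,265,533,440 bytes = 1265.5 MB.

1265.5 MB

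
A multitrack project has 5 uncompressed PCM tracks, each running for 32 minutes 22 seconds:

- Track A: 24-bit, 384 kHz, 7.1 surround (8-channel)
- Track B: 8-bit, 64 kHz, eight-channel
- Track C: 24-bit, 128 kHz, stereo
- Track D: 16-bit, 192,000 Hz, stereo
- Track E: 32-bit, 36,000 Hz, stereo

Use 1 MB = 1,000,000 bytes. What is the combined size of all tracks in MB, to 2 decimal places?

32 minutes 22 seconds = 1,942 s.
Track A: 384,000 × 1,942 × 3 × 8 = 17,897,472,000 bytes.
Track B: 64,000 × 1,942 × 1 × 8 = 994,304,000 bytes.
Track C: 128,000 × 1,942 × 3 × 2 = 1,491,456,000 bytes.
Track D: 192,000 × 1,942 × 2 × 2 = 1,491,456,000 bytes.
Track E: 36,000 × 1,942 × 4 × 2 = 559,296,000 bytes.
Total = 22,433,984,000 bytes = 22433.98 MB.

22433.98 MB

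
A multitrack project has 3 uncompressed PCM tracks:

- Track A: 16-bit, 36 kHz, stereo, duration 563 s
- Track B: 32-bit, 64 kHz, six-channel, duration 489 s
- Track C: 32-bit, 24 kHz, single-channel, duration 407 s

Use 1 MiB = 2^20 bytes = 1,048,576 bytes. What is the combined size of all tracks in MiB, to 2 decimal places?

Track A: 36,000 × 563 × 2 × 2 = 81,072,000 bytes.
Track B: 64,000 × 489 × 4 × 6 = 751,104,000 bytes.
Track C: 24,000 × 407 × 4 × 1 = 39,072,000 bytes.
Total = 871,248,000 bytes = 830.89 MiB.

830.89 MiB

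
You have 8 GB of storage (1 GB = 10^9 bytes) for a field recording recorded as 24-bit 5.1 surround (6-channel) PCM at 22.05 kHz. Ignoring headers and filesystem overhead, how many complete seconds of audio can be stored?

20,156 seconds

Uncompressed byte rate = 22,050 × 3 × 6 = 396,900 bytes/s.
Capacity = 8 × 1,000,000,000 = 8,000,000,000 bytes.
8,000,000,000 / 396,900 ≈ 20156.21 s → 20,156 seconds.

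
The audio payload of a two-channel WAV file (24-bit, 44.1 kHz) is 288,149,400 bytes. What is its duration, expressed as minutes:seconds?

Byte rate = 44,100 × 3 × 2 = 264,600 bytes/s.
Duration = 288,149,400 / 264,600 = 1,089 s.
1,089 s = 18:09.

18:09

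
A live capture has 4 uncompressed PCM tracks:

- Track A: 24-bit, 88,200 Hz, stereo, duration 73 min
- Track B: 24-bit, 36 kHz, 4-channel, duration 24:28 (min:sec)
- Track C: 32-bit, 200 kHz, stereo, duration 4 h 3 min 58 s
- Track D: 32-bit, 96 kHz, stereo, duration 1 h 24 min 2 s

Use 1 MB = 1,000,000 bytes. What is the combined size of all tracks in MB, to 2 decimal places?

Track A: 73 min = 4,380 s; 88,200 × 4,380 × 3 × 2 = 2,317,896,000 bytes.
Track B: 24:28 (min:sec) = 1,468 s; 36,000 × 1,468 × 3 × 4 = 634,176,000 bytes.
Track C: 4 h 3 min 58 s = 14,638 s; 200,000 × 14,638 × 4 × 2 = 23,420,800,000 bytes.
Track D: 1 h 24 min 2 s = 5,042 s; 96,000 × 5,042 × 4 × 2 = 3,872,256,000 bytes.
Total = 30,245,128,000 bytes = 30245.13 MB.

30245.13 MB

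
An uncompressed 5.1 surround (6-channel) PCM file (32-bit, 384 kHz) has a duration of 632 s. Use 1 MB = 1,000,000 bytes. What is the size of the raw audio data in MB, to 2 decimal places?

5824.51 MB

Bytes = 384,000 samples/s × 632 s × 4 bytes/sample × 6 ch = 5,824,512,000 bytes.
5,824,512,000 / 1,000,000 = 5824.51 MB.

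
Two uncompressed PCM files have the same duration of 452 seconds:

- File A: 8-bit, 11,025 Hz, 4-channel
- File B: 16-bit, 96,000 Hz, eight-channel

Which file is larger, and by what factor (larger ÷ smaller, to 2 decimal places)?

File B, by a factor of 34.83

File A: 11,025 × 1 × 4 = 44,100 bytes/s.
File B: 96,000 × 2 × 8 = 1,536,000 bytes/s.
File B is larger; ratio = 694,272,000 / 19,933,200 = 34.83.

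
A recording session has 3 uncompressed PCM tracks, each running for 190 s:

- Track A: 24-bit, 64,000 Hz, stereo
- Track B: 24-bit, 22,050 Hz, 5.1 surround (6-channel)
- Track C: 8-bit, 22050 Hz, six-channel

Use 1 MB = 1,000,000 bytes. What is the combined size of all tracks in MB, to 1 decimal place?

173.5 MB

Track A: 64,000 × 190 × 3 × 2 = 72,960,000 bytes.
Track B: 22,050 × 190 × 3 × 6 = 75,411,000 bytes.
Track C: 22,050 × 190 × 1 × 6 = 25,137,000 bytes.
Total = 173,508,000 bytes = 173.5 MB.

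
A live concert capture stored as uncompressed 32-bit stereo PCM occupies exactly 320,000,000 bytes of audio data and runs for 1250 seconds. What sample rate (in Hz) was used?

Bytes = sample_rate × seconds × bytes_per_sample × channels.
sample_rate = 320,000,000 / (1,250 × 4 × 2) = 320,000,000 / 10,000 = 32,000 Hz.

32,000 Hz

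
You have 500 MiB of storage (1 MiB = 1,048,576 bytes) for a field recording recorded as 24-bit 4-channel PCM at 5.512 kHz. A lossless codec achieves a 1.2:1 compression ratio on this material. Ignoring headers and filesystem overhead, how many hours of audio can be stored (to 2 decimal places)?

Uncompressed byte rate = 5,512 × 3 × 4 = 66,144 bytes/s.
After 1.2:1 compression, effective rate ≈ 55120 bytes/s.
Capacity = 500 × 1,048,576 = 524,288,000 bytes.
524,288,000 / effective rate ≈ 9511.76 s → 2.64 hours.

2.64 hours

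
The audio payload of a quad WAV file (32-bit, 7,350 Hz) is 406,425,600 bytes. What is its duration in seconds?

Byte rate = 7,350 × 4 × 4 = 117,600 bytes/s.
Duration = 406,425,600 / 117,600 = 3,456 s.

3,456 seconds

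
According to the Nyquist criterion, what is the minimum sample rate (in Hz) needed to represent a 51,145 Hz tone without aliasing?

Minimum sample rate = 2 × 51,145 Hz = 102,290 Hz.

102,290 Hz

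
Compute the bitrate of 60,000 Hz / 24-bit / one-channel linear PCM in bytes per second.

180,000 bytes/s

Bit rate = 60,000 × 24 × 1 = 1,440,000 bits/s.
1,440,000 / 8 = 180,000 bytes/s.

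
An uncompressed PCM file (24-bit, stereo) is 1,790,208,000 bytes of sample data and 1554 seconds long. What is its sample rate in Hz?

192,000 Hz

Bytes = sample_rate × seconds × bytes_per_sample × channels.
sample_rate = 1,790,208,000 / (1,554 × 3 × 2) = 1,790,208,000 / 9,324 = 192,000 Hz.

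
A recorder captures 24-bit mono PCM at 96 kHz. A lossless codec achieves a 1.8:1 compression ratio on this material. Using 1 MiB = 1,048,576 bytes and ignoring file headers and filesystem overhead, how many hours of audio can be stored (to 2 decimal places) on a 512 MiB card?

Uncompressed byte rate = 96,000 × 3 × 1 = 288,000 bytes/s.
After 1.8:1 compression, effective rate ≈ 160000 bytes/s.
Capacity = 512 × 1,048,576 = 536,870,912 bytes.
536,870,912 / effective rate ≈ 3355.44 s → 0.93 hours.

0.93 hours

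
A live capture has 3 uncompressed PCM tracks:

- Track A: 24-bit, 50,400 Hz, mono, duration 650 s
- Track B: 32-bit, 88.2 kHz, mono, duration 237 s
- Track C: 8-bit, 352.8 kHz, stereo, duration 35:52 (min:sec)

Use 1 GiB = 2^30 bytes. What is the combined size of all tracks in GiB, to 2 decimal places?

Track A: 50,400 × 650 × 3 × 1 = 98,280,000 bytes.
Track B: 88,200 × 237 × 4 × 1 = 83,613,600 bytes.
Track C: 35:52 (min:sec) = 2,152 s; 352,800 × 2,152 × 1 × 2 = 1,518,451,200 bytes.
Total = 1,700,344,800 bytes = 1.58 GiB.

1.58 GiB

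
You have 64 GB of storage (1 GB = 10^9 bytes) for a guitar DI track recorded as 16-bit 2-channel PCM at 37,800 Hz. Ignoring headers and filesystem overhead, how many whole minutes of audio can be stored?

Uncompressed byte rate = 37,800 × 2 × 2 = 151,200 bytes/s.
Capacity = 64 × 1,000,000,000 = 64,000,000,000 bytes.
64,000,000,000 / 151,200 ≈ 423280.42 s → 7,054 minutes.

7,054 minutes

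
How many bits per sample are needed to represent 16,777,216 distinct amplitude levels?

log2(16,777,216) = 24.

24 bits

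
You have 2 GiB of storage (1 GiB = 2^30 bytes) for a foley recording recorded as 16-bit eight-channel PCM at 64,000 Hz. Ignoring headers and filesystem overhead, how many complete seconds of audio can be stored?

Uncompressed byte rate = 64,000 × 2 × 8 = 1,024,000 bytes/s.
Capacity = 2 × 1,073,741,824 = 2,147,483,648 bytes.
2,147,483,648 / 1,024,000 ≈ 2097.15 s → 2,097 seconds.

2,097 seconds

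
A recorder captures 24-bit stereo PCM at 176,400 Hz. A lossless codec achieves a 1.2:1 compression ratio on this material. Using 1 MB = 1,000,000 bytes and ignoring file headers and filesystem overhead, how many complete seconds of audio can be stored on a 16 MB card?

Uncompressed byte rate = 176,400 × 3 × 2 = 1,058,400 bytes/s.
After 1.2:1 compression, effective rate ≈ 882000 bytes/s.
Capacity = 16 × 1,000,000 = 16,000,000 bytes.
16,000,000 / effective rate ≈ 18.14 s → 18 seconds.

18 seconds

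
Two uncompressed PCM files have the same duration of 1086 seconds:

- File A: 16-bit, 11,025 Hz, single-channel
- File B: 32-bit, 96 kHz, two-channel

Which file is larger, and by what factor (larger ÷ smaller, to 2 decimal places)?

File B, by a factor of 34.83

File A: 11,025 × 2 × 1 = 22,050 bytes/s.
File B: 96,000 × 4 × 2 = 768,000 bytes/s.
File B is larger; ratio = 834,048,000 / 23,946,300 = 34.83.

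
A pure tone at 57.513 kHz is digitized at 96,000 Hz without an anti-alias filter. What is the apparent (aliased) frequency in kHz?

Nyquist = 96,000/2 = 48,000 Hz; 57,513 Hz exceeds it.
Alias = |57,513 − 1×96,000| = |57,513 − 96,000| = 38,487 Hz = 38.487 kHz.

38.487 kHz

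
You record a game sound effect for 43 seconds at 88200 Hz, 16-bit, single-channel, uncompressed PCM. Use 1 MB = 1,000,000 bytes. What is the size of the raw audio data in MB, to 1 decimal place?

Bytes = 88,200 samples/s × 43 s × 2 bytes/sample × 1 ch = 7,585,200 bytes.
7,585,200 / 1,000,000 = 7.6 MB.

7.6 MB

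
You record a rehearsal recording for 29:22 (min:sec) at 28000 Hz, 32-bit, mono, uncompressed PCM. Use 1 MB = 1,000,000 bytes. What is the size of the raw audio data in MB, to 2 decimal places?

197.34 MB

Duration = 29:22 (min:sec) = 1,762 s.
Bytes = 28,000 samples/s × 1,762 s × 4 bytes/sample × 1 ch = 197,344,000 bytes.
197,344,000 / 1,000,000 = 197.34 MB.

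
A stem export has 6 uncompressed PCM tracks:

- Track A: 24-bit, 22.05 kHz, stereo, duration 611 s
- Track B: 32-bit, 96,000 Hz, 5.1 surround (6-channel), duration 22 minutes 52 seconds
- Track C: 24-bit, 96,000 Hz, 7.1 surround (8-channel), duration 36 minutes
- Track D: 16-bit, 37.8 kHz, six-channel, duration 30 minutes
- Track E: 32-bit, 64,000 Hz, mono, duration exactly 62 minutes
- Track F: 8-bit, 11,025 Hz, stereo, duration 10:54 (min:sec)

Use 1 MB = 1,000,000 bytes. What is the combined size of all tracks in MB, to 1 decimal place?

10001.8 MB

Track A: 22,050 × 611 × 3 × 2 = 80,835,300 bytes.
Track B: 22 minutes 52 seconds = 1,372 s; 96,000 × 1,372 × 4 × 6 = 3,161,088,000 bytes.
Track C: 36 minutes = 2,160 s; 96,000 × 2,160 × 3 × 8 = 4,976,640,000 bytes.
Track D: 30 minutes = 1,800 s; 37,800 × 1,800 × 2 × 6 = 816,480,000 bytes.
Track E: exactly 62 minutes = 3,720 s; 64,000 × 3,720 × 4 × 1 = 952,320,000 bytes.
Track F: 10:54 (min:sec) = 654 s; 11,025 × 654 × 1 × 2 = 14,420,700 bytes.
Total = 10,001,784,000 bytes = 10001.8 MB.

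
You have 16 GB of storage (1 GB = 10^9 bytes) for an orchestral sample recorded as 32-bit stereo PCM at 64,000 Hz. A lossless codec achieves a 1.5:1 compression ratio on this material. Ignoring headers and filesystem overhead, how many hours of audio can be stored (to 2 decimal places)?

Uncompressed byte rate = 64,000 × 4 × 2 = 512,000 bytes/s.
After 1.5:1 compression, effective rate ≈ 341333.33 bytes/s.
Capacity = 16 × 1,000,000,000 = 16,000,000,000 bytes.
16,000,000,000 / effective rate ≈ 46875 s → 13.02 hours.

13.02 hours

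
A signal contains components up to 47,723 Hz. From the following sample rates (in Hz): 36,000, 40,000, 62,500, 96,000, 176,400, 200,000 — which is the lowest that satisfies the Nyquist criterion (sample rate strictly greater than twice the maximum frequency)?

Need sample rate > 2 × 47,723 = 95,446 Hz.
Lowest listed rate above 95,446 Hz is 96,000 Hz.

96,000 Hz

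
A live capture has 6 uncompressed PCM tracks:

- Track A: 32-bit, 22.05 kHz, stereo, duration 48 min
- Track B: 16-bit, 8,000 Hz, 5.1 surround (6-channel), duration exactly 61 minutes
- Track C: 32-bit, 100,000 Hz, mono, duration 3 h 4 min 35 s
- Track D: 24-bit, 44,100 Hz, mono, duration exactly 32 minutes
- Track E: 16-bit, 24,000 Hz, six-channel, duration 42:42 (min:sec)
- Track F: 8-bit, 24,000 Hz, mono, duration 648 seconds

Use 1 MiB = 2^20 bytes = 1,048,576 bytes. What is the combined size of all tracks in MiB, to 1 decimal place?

6005.1 MiB

Track A: 48 min = 2,880 s; 22,050 × 2,880 × 4 × 2 = 508,032,000 bytes.
Track B: exactly 61 minutes = 3,660 s; 8,000 × 3,660 × 2 × 6 = 351,360,000 bytes.
Track C: 3 h 4 min 35 s = 11,075 s; 100,000 × 11,075 × 4 × 1 = 4,430,000,000 bytes.
Track D: exactly 32 minutes = 1,920 s; 44,100 × 1,920 × 3 × 1 = 254,016,000 bytes.
Track E: 42:42 (min:sec) = 2,562 s; 24,000 × 2,562 × 2 × 6 = 737,856,000 bytes.
Track F: 24,000 × 648 × 1 × 1 = 15,552,000 bytes.
Total = 6,296,816,000 bytes = 6005.1 MiB.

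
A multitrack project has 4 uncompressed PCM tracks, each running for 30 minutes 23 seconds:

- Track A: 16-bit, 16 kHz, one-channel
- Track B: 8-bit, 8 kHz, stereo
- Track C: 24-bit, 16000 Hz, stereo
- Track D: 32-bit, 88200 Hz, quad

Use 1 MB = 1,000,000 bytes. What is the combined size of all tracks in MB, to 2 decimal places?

30 minutes 23 seconds = 1,823 s.
Track A: 16,000 × 1,823 × 2 × 1 = 58,336,000 bytes.
Track B: 8,000 × 1,823 × 1 × 2 = 29,168,000 bytes.
Track C: 16,000 × 1,823 × 3 × 2 = 175,008,000 bytes.
Track D: 88,200 × 1,823 × 4 × 4 = 2,572,617,600 bytes.
Total = 2,835,129,600 bytes = 2835.13 MB.

2835.13 MB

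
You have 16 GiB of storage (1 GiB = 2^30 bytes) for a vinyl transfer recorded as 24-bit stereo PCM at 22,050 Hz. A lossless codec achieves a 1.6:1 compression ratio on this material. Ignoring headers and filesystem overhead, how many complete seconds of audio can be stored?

207,768 seconds

Uncompressed byte rate = 22,050 × 3 × 2 = 132,300 bytes/s.
After 1.6:1 compression, effective rate ≈ 82687.5 bytes/s.
Capacity = 16 × 1,073,741,824 = 17,179,869,184 bytes.
17,179,869,184 / effective rate ≈ 207768.64 s → 207,768 seconds.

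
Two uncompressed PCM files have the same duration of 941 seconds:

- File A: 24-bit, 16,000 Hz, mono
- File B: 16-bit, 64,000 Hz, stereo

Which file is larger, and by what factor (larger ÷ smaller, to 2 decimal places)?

File A: 16,000 × 3 × 1 = 48,000 bytes/s.
File B: 64,000 × 2 × 2 = 256,000 bytes/s.
File B is larger; ratio = 240,896,000 / 45,168,000 = 5.33.

File B, by a factor of 5.33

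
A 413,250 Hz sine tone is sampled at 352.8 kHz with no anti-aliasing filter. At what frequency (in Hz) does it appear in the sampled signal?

60,450 Hz

Nyquist = 352,800/2 = 176,400 Hz; 413,250 Hz exceeds it.
Alias = |413,250 − 1×352,800| = |413,250 − 352,800| = 60,450 Hz.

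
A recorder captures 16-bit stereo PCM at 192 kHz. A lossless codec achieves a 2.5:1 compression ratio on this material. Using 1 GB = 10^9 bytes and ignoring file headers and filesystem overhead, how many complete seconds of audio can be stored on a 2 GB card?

6,510 seconds

Uncompressed byte rate = 192,000 × 2 × 2 = 768,000 bytes/s.
After 2.5:1 compression, effective rate ≈ 307200 bytes/s.
Capacity = 2 × 1,000,000,000 = 2,000,000,000 bytes.
2,000,000,000 / effective rate ≈ 6510.42 s → 6,510 seconds.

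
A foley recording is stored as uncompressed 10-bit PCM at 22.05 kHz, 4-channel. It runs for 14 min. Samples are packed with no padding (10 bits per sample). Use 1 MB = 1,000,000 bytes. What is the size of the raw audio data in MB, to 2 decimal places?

Duration = 14 min = 840 s.
Bits = 22,050 × 840 × 10 × 4 = 740,880,000 bits = 92,610,000 bytes.
92,610,000 / 1,000,000 = 92.61 MB.

92.61 MB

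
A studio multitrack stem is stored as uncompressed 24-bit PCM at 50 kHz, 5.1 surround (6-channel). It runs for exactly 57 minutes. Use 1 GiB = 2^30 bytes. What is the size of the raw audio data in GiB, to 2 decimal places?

2.87 GiB

Duration = exactly 57 minutes = 3,420 s.
Bytes = 50,000 samples/s × 3,420 s × 3 bytes/sample × 6 ch = 3,078,000,000 bytes.
3,078,000,000 / 1,073,741,824 = 2.87 GiB.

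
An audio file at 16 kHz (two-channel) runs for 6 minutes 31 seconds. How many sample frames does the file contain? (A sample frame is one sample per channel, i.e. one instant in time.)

6 minutes 31 seconds = 391 s.
16,000 samples/s × 391 s = 6,256,000 frames.

6,256,000 sample frames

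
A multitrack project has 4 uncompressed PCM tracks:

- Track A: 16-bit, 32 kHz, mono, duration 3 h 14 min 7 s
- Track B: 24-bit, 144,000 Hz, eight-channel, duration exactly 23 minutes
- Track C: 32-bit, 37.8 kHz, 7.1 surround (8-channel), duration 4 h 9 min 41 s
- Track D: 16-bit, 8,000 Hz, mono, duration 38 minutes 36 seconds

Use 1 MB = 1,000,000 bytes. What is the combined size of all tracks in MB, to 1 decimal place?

23672.8 MB

Track A: 3 h 14 min 7 s = 11,647 s; 32,000 × 11,647 × 2 × 1 = 745,408,000 bytes.
Track B: exactly 23 minutes = 1,380 s; 144,000 × 1,380 × 3 × 8 = 4,769,280,000 bytes.
Track C: 4 h 9 min 41 s = 14,981 s; 37,800 × 14,981 × 4 × 8 = 18,121,017,600 bytes.
Track D: 38 minutes 36 seconds = 2,316 s; 8,000 × 2,316 × 2 × 1 = 37,056,000 bytes.
Total = 23,672,761,600 bytes = 23672.8 MB.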